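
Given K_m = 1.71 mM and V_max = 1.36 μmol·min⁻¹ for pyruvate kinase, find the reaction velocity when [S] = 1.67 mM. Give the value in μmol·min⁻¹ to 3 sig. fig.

v = Vmax·[S]/(Km + [S]) = 1.36 × 1.67 / (1.71 + 1.67)
  = 2.271 / 3.380 = 0.672 μmol·min⁻¹.

0.672 μmol·min⁻¹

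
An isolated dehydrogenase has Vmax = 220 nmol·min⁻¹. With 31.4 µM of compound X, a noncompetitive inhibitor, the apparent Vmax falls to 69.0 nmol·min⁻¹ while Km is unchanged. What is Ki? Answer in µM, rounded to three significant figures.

Noncompetitive: Vmax,app = Vmax/α with α = 1 + [I]/Ki.
α = Vmax/Vmax,app = 220/69.0 = 3.188.
Ki = [I]/(α − 1) = 31.4/2.188 = 14.3 µM.

14.3 µM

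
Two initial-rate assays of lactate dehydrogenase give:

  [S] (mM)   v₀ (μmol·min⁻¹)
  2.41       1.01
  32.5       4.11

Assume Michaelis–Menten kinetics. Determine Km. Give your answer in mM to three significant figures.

From v = Vmax[S]/(Km+[S]), each point gives Vmax = v(Km+[S])/[S].
Equating: 1.01(Km+2.41)/2.41 = 4.11(Km+32.5)/32.5.
0.4191·Km + 1.01 = 0.1265·Km + 4.11, so (0.4191 − 0.1265)·Km = 4.11 − 1.01.
Km = 3.100/0.2926 = 10.6 mM; then Vmax = 1.01(10.6+2.41)/2.41 = 5.45 μmol·min⁻¹.

10.6 mM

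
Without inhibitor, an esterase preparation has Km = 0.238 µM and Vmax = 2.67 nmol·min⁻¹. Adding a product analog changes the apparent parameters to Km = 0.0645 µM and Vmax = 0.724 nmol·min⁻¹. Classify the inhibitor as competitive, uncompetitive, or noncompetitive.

Both Km and Vmax decrease by the same factor (~3.69-fold) — characteristic of uncompetitive inhibition.

uncompetitive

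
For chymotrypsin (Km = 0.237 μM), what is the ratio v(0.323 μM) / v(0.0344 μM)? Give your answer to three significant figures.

4.55

Since Vmax cancels, v₂/v₁ = [S]₂(Km+[S]₁) / [S]₁(Km+[S]₂).
= 0.323×(0.237+0.0344) / (0.0344×(0.237+0.323)) = 0.08766/0.01926 = 4.55.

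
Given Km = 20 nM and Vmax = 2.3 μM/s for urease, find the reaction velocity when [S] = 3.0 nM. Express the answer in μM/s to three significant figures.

0.300 μM/s

[S]/(Km+[S]) = 3.0/23.00 = 0.1304, the fractional saturation.
v = 0.1304 × Vmax = 0.1304 × 2.3 = 0.300 μM/s.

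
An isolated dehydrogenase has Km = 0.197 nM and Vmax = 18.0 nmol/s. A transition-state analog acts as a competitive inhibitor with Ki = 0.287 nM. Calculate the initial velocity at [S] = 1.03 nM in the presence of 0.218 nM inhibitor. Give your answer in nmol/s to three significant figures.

With α = 1 + [I]/Ki = 1 + 0.218/0.287 = 1.760, the competitive rate law is v = Vmax[S] / (αKm + [S]).
v = 18.0×1.03 / (1.760×0.197 + 1.03) = 18.54/1.377 = 13.5 nmol/s.

13.5 nmol/s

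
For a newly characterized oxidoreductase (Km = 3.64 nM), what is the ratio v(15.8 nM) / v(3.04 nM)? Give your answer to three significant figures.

Since Vmax cancels, v₂/v₁ = [S]₂(Km+[S]₁) / [S]₁(Km+[S]₂).
= 15.8×(3.64+3.04) / (3.04×(3.64+15.8)) = 105.5/59.10 = 1.79.

1.79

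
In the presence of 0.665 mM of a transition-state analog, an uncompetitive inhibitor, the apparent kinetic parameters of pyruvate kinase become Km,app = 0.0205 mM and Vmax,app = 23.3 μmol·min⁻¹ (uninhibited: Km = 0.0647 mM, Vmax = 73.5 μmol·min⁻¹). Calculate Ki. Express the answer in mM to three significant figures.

Uncompetitive: Vmax,app = Vmax/α (and Km,app = Km/α) with α = 1 + [I]/Ki.
α = Vmax/Vmax,app = 73.5/23.3 = 3.155.
Ki = [I]/(α − 1) = 0.665/2.155 = 0.309 mM.

0.309 mM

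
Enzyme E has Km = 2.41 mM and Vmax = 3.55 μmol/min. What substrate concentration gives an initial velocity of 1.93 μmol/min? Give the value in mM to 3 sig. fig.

2.87 mM

The required fractional saturation is v/Vmax = 1.93/3.55 = 0.5437.
Then [S]/(Km+[S]) = 0.5437 ⇒ [S] = 2.41 × 0.5437/(1 − 0.5437) = 2.87 mM.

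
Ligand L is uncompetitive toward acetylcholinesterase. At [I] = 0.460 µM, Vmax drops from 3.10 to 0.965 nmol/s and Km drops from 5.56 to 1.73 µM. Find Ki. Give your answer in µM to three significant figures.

0.208 µM

Uncompetitive: Vmax,app = Vmax/α (and Km,app = Km/α) with α = 1 + [I]/Ki.
α = Vmax/Vmax,app = 3.10/0.965 = 3.212.
Since α = 1 + [I]/Ki, [I]/Ki = 3.212 − 1 = 2.212 and Ki = 0.460/2.212 = 0.208 µM.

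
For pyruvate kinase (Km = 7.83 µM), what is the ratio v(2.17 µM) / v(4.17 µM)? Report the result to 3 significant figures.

Since Vmax cancels, v₂/v₁ = [S]₂(Km+[S]₁) / [S]₁(Km+[S]₂).
= 2.17×(7.83+4.17) / (4.17×(7.83+2.17)) = 26.04/41.70 = 0.624.

0.624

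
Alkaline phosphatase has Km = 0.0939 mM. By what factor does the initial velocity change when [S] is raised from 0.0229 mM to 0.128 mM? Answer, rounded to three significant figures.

2.94

Since Vmax cancels, v₂/v₁ = [S]₂(Km+[S]₁) / [S]₁(Km+[S]₂).
= 0.128×(0.0939+0.0229) / (0.0229×(0.0939+0.128)) = 0.01495/0.005082 = 2.94.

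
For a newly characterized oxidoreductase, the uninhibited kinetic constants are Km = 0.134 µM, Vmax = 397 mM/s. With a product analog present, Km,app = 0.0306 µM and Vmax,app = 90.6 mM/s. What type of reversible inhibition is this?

uncompetitive

Both Km and Vmax decrease by the same factor (~4.38-fold) — characteristic of uncompetitive inhibition.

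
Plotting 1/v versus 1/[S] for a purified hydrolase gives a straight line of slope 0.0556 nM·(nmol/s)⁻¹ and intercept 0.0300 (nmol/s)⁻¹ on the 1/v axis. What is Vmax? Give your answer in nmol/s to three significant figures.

33.3 nmol/s

The y-intercept of a Lineweaver–Burk plot equals 1/Vmax, so Vmax = 1/0.0300 = 33.3 nmol/s.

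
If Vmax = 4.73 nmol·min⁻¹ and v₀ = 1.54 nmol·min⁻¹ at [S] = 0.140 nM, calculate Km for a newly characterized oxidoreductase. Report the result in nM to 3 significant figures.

0.290 nM

v/Vmax = 1.54/4.73 = 0.3256 = [S]/(Km+[S]).
So Km + [S] = [S]/0.3256 = 0.4300 nM, giving Km = 0.4300 − 0.140 = 0.290 nM.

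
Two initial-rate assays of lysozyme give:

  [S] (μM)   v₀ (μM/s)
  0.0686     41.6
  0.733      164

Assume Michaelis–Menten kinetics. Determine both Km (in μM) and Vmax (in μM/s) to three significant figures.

Km = 0.320 μM; Vmax = 236 μM/s

In reciprocal form, 1/v = (Km/Vmax)·(1/[S]) + 1/Vmax. The two points give (1/[S], 1/v) = (14.58, 0.02404) and (1.364, 0.006098).
Slope = (0.02404 − 0.006098)/(14.58 − 1.364) = 0.001358; intercept = 0.02404 − 0.001358×14.58 = 0.004245.
Vmax = 1/intercept = 236 μM/s; Km = slope × Vmax = 0.001358 × 236 = 0.320 μM.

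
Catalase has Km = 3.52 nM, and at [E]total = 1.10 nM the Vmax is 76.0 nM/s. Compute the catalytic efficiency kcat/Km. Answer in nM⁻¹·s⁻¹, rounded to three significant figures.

19.6 nM⁻¹·s⁻¹

kcat = Vmax/[E]total = 76.0/1.10 = 69.1 s⁻¹.
kcat/Km = 69.1/3.52 = 19.6 nM⁻¹·s⁻¹.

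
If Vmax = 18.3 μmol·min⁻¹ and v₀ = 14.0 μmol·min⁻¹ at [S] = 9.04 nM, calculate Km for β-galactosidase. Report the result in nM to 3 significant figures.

v/Vmax = 14.0/18.3 = 0.7650 = [S]/(Km+[S]).
So Km + [S] = [S]/0.7650 = 11.82 nM, giving Km = 11.82 − 9.04 = 2.78 nM.

2.78 nM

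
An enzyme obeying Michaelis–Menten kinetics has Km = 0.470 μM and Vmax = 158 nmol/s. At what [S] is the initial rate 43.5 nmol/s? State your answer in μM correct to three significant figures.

0.179 μM

The required fractional saturation is v/Vmax = 43.5/158 = 0.2753.
Then [S]/(Km+[S]) = 0.2753 ⇒ [S] = 0.470 × 0.2753/(1 − 0.2753) = 0.179 μM.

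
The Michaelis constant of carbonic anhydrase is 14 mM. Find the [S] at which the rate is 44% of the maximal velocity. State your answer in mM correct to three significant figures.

11.0 mM

v/Vmax = [S]/(Km+[S]) = 0.44, so [S] = Km·0.44/(1 − 0.44) = 14 × 0.7857.
[S] = 11.0 mM.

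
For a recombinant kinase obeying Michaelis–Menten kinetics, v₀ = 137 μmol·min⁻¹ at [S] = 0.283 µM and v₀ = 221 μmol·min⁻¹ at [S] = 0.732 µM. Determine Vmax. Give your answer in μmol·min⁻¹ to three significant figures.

360 μmol·min⁻¹

From v = Vmax[S]/(Km+[S]), each point gives Vmax = v(Km+[S])/[S].
Equating: 137(Km+0.283)/0.283 = 221(Km+0.732)/0.732.
484.1·Km + 137 = 301.9·Km + 221, so (484.1 − 301.9)·Km = 221 − 137.
Km = 84.00/182.2 = 0.461 µM; then Vmax = 137(0.461+0.283)/0.283 = 360 μmol·min⁻¹.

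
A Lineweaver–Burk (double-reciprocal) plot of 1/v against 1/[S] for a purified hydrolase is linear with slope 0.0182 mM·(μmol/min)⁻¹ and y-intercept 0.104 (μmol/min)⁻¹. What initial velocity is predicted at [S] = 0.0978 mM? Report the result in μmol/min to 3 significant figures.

The y-intercept is 1/Vmax, so Vmax = 1/0.104 = 9.62 μmol/min.
The slope is Km/Vmax, so Km = 0.0182 × 9.62 = 0.175 mM.
Then v = 9.62 × 0.0978/(0.175 + 0.0978) = 3.45 μmol/min.

3.45 μmol/min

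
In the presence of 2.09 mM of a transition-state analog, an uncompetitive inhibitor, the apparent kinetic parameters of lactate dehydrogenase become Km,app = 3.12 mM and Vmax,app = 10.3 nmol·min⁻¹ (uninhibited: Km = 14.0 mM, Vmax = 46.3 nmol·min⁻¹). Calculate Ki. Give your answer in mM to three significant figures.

0.598 mM

Uncompetitive: Vmax,app = Vmax/α (and Km,app = Km/α) with α = 1 + [I]/Ki.
α = Vmax/Vmax,app = 46.3/10.3 = 4.495.
Ki = [I]/(α − 1) = 2.09/3.495 = 0.598 mM.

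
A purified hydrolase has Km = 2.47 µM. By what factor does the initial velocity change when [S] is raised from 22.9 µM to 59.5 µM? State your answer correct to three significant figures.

1.06

The fractional saturations are [S]/(Km+[S]) = 22.9/25.37 = 0.9026 and 59.5/61.97 = 0.9601.
v₂/v₁ is just their ratio: 0.9601/0.9026 = 1.06.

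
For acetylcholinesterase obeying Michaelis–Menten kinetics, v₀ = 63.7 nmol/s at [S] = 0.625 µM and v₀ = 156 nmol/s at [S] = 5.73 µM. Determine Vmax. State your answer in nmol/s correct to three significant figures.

From v = Vmax[S]/(Km+[S]), each point gives Vmax = v(Km+[S])/[S].
Equating: 63.7(Km+0.625)/0.625 = 156(Km+5.73)/5.73.
101.9·Km + 63.7 = 27.23·Km + 156, so (101.9 − 27.23)·Km = 156 − 63.7.
Km = 92.30/74.69 = 1.24 µM; then Vmax = 63.7(1.24+0.625)/0.625 = 190 nmol/s.

190 nmol/s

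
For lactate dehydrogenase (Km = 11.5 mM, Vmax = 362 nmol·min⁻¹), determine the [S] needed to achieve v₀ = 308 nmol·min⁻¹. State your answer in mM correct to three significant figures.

65.6 mM

Rearranging v = Vmax[S]/(Km+[S]) gives [S] = Km·v/(Vmax − v).
[S] = 11.5 × 308 / (362 − 308) = 3542/54.00 = 65.6 mM.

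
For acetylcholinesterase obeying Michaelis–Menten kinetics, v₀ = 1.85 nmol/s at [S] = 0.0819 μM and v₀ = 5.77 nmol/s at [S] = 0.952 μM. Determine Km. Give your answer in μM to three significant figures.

0.237 μM

From v = Vmax[S]/(Km+[S]), each point gives Vmax = v(Km+[S])/[S].
Equating: 1.85(Km+0.0819)/0.0819 = 5.77(Km+0.952)/0.952.
22.59·Km + 1.85 = 6.061·Km + 5.77, so (22.59 − 6.061)·Km = 5.77 − 1.85.
Km = 3.920/16.53 = 0.237 μM; then Vmax = 1.85(0.237+0.0819)/0.0819 = 7.21 nmol/s.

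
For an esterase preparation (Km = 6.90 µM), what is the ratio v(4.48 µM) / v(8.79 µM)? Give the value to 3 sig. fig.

0.703

The fractional saturations are [S]/(Km+[S]) = 8.79/15.69 = 0.5602 and 4.48/11.38 = 0.3937.
v₂/v₁ is just their ratio: 0.3937/0.5602 = 0.703.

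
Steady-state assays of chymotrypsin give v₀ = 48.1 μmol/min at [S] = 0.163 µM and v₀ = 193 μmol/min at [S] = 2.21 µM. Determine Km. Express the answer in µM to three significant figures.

From v = Vmax[S]/(Km+[S]), each point gives Vmax = v(Km+[S])/[S].
Equating: 48.1(Km+0.163)/0.163 = 193(Km+2.21)/2.21.
295.1·Km + 48.1 = 87.33·Km + 193, so (295.1 − 87.33)·Km = 193 − 48.1.
Km = 144.9/207.8 = 0.697 µM; then Vmax = 48.1(0.697+0.163)/0.163 = 254 μmol/min.

0.697 µM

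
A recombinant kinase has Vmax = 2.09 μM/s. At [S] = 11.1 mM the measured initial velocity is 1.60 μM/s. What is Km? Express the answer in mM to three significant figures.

v/Vmax = 1.60/2.09 = 0.7656 = [S]/(Km+[S]).
So Km + [S] = [S]/0.7656 = 14.50 mM, giving Km = 14.50 − 11.1 = 3.40 mM.

3.40 mM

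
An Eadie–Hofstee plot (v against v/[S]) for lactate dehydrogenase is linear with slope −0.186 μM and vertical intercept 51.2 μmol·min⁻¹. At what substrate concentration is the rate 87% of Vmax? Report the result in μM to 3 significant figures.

1.24 μM

The Eadie–Hofstee slope gives Km = 0.186 μM (slope = −Km).
v/Vmax = [S]/(Km+[S]) = 0.87 ⇒ [S] = Km·0.87/(1−0.87) = 0.186 × 6.692 = 1.24 μM.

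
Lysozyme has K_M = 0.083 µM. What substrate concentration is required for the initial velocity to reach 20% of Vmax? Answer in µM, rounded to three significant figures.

0.0207 µM

v/Vmax = [S]/(Km+[S]) = 0.2, so [S] = Km·0.2/(1 − 0.2) = 0.083 × 0.2500.
[S] = 0.0207 µM.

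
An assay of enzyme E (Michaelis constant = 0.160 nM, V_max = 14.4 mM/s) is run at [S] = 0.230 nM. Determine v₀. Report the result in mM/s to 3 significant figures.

8.49 mM/s

[S]/(Km+[S]) = 0.230/0.3900 = 0.5897, the fractional saturation.
v = 0.5897 × Vmax = 0.5897 × 14.4 = 8.49 mM/s.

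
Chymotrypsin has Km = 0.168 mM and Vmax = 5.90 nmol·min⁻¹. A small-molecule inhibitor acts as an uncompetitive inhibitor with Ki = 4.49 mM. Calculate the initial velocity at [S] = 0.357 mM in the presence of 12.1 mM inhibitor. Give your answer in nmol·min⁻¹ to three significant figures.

With α = 1 + [I]/Ki = 1 + 12.1/4.49 = 3.695, the uncompetitive rate law is v = (Vmax/α)·[S] / (Km/α + [S]).
v = (5.90/3.695)×0.357 / (0.168/3.695 + 0.357) = 0.5701/0.4025 = 1.42 nmol·min⁻¹.

1.42 nmol·min⁻¹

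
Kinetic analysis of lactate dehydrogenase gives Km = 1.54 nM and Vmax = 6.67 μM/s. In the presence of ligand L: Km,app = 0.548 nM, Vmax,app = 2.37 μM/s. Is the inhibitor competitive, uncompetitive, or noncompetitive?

Both Km and Vmax decrease by the same factor (~2.81-fold) — characteristic of uncompetitive inhibition.

uncompetitive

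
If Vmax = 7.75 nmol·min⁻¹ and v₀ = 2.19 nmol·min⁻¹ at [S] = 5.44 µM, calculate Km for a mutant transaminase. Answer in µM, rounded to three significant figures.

v/Vmax = 2.19/7.75 = 0.2826 = [S]/(Km+[S]).
So Km + [S] = [S]/0.2826 = 19.25 µM, giving Km = 19.25 − 5.44 = 13.8 µM.

13.8 µM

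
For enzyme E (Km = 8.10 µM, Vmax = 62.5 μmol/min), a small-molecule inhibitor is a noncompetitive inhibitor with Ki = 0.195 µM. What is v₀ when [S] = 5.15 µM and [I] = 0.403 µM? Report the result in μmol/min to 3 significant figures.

α = 1 + [I]/Ki = 1 + 0.403/0.195 = 3.067.
For a noncompetitive inhibitor, Vmax is reduced to Vmax/α while Km is unchanged: Km,app = 8.10 µM, Vmax,app = 20.4 μmol/min.
v = Vmax,app·[S]/(Km,app + [S]) = 20.4 × 5.15/(8.10 + 5.15) = 7.92 μmol/min.

7.92 μmol/min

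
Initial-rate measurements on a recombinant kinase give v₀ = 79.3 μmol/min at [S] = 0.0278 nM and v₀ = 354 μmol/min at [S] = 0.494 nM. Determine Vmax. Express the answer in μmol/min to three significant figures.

446 μmol/min

In reciprocal form, 1/v = (Km/Vmax)·(1/[S]) + 1/Vmax. The two points give (1/[S], 1/v) = (35.97, 0.01261) and (2.024, 0.002825).
Slope = (0.01261 − 0.002825)/(35.97 − 2.024) = 0.0002883; intercept = 0.01261 − 0.0002883×35.97 = 0.002241.
Vmax = 1/intercept = 446 μmol/min; Km = slope × Vmax = 0.0002883 × 446 = 0.129 nM.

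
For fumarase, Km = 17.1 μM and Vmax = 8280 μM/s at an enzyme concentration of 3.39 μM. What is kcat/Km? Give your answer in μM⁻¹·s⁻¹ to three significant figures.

kcat = Vmax/[E]total = 8280/3.39 = 2440 s⁻¹.
kcat/Km = 2440/17.1 = 143 μM⁻¹·s⁻¹.

143 μM⁻¹·s⁻¹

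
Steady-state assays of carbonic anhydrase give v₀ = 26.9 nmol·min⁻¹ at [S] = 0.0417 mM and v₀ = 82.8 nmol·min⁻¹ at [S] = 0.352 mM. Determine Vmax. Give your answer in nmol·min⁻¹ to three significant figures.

From v = Vmax[S]/(Km+[S]), each point gives Vmax = v(Km+[S])/[S].
Equating: 26.9(Km+0.0417)/0.0417 = 82.8(Km+0.352)/0.352.
645.1·Km + 26.9 = 235.2·Km + 82.8, so (645.1 − 235.2)·Km = 82.8 − 26.9.
Km = 55.90/409.9 = 0.136 mM; then Vmax = 26.9(0.136+0.0417)/0.0417 = 115 nmol·min⁻¹.

115 nmol·min⁻¹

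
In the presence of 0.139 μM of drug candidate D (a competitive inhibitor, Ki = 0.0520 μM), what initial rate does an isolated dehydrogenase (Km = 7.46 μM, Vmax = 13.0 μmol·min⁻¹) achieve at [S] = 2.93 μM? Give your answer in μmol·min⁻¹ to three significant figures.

1.26 μmol·min⁻¹

With α = 1 + [I]/Ki = 1 + 0.139/0.0520 = 3.673, the competitive rate law is v = Vmax[S] / (αKm + [S]).
v = 13.0×2.93 / (3.673×7.46 + 2.93) = 38.09/30.33 = 1.26 μmol·min⁻¹.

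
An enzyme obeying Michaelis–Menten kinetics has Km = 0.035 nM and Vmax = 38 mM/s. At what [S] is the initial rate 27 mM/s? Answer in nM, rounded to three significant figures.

0.0859 nM

The required fractional saturation is v/Vmax = 27/38 = 0.7105.
Then [S]/(Km+[S]) = 0.7105 ⇒ [S] = 0.035 × 0.7105/(1 − 0.7105) = 0.0859 nM.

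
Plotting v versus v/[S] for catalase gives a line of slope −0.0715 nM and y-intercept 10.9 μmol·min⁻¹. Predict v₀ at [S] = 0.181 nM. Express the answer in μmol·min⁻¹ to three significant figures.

7.81 μmol·min⁻¹

In the Eadie–Hofstee form v = Vmax − Km·(v/[S]), the slope is −Km and the intercept is Vmax, so Km = 0.0715 nM and Vmax = 10.9 μmol·min⁻¹.
v = 10.9 × 0.181/(0.0715 + 0.181) = 7.81 μmol·min⁻¹.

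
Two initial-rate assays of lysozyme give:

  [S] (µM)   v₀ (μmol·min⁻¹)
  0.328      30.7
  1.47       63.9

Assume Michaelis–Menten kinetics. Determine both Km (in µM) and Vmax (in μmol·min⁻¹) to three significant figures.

In reciprocal form, 1/v = (Km/Vmax)·(1/[S]) + 1/Vmax. The two points give (1/[S], 1/v) = (3.049, 0.03257) and (0.6803, 0.01565).
Slope = (0.03257 − 0.01565)/(3.049 − 0.6803) = 0.007145; intercept = 0.03257 − 0.007145×3.049 = 0.01079.
Vmax = 1/intercept = 92.7 μmol·min⁻¹; Km = slope × Vmax = 0.007145 × 92.7 = 0.662 µM.

Km = 0.662 µM; Vmax = 92.7 μmol·min⁻¹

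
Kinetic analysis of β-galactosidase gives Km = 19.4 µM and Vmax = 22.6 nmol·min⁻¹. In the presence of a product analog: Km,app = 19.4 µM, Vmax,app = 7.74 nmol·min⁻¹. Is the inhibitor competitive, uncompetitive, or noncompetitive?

Vmax decreases (22.6 → 7.74 nmol·min⁻¹) while Km is unchanged — pure noncompetitive inhibition.

noncompetitive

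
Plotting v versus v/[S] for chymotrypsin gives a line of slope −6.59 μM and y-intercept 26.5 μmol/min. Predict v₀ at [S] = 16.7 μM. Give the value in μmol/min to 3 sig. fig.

In the Eadie–Hofstee form v = Vmax − Km·(v/[S]), the slope is −Km and the intercept is Vmax, so Km = 6.59 μM and Vmax = 26.5 μmol/min.
v = 26.5 × 16.7/(6.59 + 16.7) = 19.0 μmol/min.

19.0 μmol/min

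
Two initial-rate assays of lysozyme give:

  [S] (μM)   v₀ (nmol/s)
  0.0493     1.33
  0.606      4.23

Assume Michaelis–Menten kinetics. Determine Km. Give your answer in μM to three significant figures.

In reciprocal form, 1/v = (Km/Vmax)·(1/[S]) + 1/Vmax. The two points give (1/[S], 1/v) = (20.28, 0.7519) and (1.650, 0.2364).
Slope = (0.7519 − 0.2364)/(20.28 − 1.650) = 0.02766; intercept = 0.7519 − 0.02766×20.28 = 0.1908.
Vmax = 1/intercept = 5.24 nmol/s; Km = slope × Vmax = 0.02766 × 5.24 = 0.145 μM.

0.145 μM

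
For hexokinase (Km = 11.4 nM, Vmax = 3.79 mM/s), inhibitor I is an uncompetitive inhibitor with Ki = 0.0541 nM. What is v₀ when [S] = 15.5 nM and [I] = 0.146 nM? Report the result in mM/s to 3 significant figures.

0.855 mM/s

With α = 1 + [I]/Ki = 1 + 0.146/0.0541 = 3.699, the uncompetitive rate law is v = (Vmax/α)·[S] / (Km/α + [S]).
v = (3.79/3.699)×15.5 / (11.4/3.699 + 15.5) = 15.88/18.58 = 0.855 mM/s.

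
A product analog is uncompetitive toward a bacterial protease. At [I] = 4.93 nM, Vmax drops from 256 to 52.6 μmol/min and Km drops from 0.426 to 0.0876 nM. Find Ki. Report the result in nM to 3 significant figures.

Uncompetitive: Vmax,app = Vmax/α (and Km,app = Km/α) with α = 1 + [I]/Ki.
α = Vmax/Vmax,app = 256/52.6 = 4.867.
Ki = [I]/(α − 1) = 4.93/3.867 = 1.27 nM.

1.27 nM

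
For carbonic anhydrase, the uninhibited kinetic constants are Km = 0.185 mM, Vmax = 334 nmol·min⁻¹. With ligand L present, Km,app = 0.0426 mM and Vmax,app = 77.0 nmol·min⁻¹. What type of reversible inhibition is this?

Both Km and Vmax decrease by the same factor (~4.34-fold) — characteristic of uncompetitive inhibition.

uncompetitive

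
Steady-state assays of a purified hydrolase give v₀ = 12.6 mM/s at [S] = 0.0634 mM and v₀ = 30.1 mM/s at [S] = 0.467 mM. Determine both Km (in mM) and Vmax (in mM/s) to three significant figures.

Km = 0.130 mM; Vmax = 38.5 mM/s

From v = Vmax[S]/(Km+[S]), each point gives Vmax = v(Km+[S])/[S].
Equating: 12.6(Km+0.0634)/0.0634 = 30.1(Km+0.467)/0.467.
198.7·Km + 12.6 = 64.45·Km + 30.1, so (198.7 − 64.45)·Km = 30.1 − 12.6.
Km = 17.50/134.3 = 0.130 mM; then Vmax = 12.6(0.130+0.0634)/0.0634 = 38.5 mM/s.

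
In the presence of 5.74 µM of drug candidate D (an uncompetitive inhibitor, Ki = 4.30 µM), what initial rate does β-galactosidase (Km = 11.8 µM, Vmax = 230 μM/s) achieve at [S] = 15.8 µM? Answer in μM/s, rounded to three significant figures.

74.6 μM/s

With α = 1 + [I]/Ki = 1 + 5.74/4.30 = 2.335, the uncompetitive rate law is v = (Vmax/α)·[S] / (Km/α + [S]).
v = (230/2.335)×15.8 / (11.8/2.335 + 15.8) = 1556/20.85 = 74.6 μM/s.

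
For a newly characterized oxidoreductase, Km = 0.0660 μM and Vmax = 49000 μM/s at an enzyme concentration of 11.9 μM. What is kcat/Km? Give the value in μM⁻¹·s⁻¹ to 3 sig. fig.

62400 μM⁻¹·s⁻¹

kcat = Vmax/[E]total = 49000/11.9 = 4120 s⁻¹.
kcat/Km = 4120/0.0660 = 62400 μM⁻¹·s⁻¹.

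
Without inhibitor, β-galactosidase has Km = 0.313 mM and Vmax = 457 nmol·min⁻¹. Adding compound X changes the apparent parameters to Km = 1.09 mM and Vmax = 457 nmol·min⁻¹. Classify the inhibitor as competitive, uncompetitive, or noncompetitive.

Km increases (0.313 → 1.09 mM) while Vmax is unchanged — the hallmark of competitive inhibition.

competitive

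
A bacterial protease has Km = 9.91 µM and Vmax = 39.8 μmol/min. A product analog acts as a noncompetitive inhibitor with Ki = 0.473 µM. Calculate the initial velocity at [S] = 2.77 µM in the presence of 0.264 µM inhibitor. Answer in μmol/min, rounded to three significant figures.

5.58 μmol/min

With α = 1 + [I]/Ki = 1 + 0.264/0.473 = 1.558, the noncompetitive rate law is v = (Vmax/α)·[S] / (Km + [S]).
v = (39.8/1.558)×2.77 / (9.91 + 2.77) = 70.75/12.68 = 5.58 μmol/min.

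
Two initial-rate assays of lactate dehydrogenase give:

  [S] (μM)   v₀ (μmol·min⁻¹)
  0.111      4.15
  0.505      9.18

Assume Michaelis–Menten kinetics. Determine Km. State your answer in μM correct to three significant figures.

0.262 μM

In reciprocal form, 1/v = (Km/Vmax)·(1/[S]) + 1/Vmax. The two points give (1/[S], 1/v) = (9.009, 0.2410) and (1.980, 0.1089).
Slope = (0.2410 − 0.1089)/(9.009 − 1.980) = 0.01878; intercept = 0.2410 − 0.01878×9.009 = 0.07174.
Vmax = 1/intercept = 13.9 μmol·min⁻¹; Km = slope × Vmax = 0.01878 × 13.9 = 0.262 μM.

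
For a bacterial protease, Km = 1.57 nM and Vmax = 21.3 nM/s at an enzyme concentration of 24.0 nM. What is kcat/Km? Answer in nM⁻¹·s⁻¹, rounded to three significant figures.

0.565 nM⁻¹·s⁻¹

kcat = Vmax/[E]total = 21.3/24.0 = 0.888 s⁻¹.
kcat/Km = 0.888/1.57 = 0.565 nM⁻¹·s⁻¹.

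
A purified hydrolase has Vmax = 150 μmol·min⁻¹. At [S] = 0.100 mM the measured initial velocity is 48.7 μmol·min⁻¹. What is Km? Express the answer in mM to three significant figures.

v/Vmax = 48.7/150 = 0.3247 = [S]/(Km+[S]).
So Km + [S] = [S]/0.3247 = 0.3080 mM, giving Km = 0.3080 − 0.100 = 0.208 mM.

0.208 mM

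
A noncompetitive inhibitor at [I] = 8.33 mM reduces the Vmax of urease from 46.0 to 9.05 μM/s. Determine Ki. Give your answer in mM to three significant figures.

2.04 mM

Noncompetitive: Vmax,app = Vmax/α with α = 1 + [I]/Ki.
α = Vmax/Vmax,app = 46.0/9.05 = 5.083.
Since α = 1 + [I]/Ki, [I]/Ki = 5.083 − 1 = 4.083 and Ki = 8.33/4.083 = 2.04 mM.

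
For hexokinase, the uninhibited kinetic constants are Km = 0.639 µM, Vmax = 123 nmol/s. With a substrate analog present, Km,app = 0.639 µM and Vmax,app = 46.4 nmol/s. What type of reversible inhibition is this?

noncompetitive

Vmax decreases (123 → 46.4 nmol/s) while Km is unchanged — pure noncompetitive inhibition.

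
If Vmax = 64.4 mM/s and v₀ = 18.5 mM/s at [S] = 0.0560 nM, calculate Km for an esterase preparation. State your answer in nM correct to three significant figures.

0.139 nM

v/Vmax = 18.5/64.4 = 0.2873 = [S]/(Km+[S]).
So Km + [S] = [S]/0.2873 = 0.1949 nM, giving Km = 0.1949 − 0.0560 = 0.139 nM.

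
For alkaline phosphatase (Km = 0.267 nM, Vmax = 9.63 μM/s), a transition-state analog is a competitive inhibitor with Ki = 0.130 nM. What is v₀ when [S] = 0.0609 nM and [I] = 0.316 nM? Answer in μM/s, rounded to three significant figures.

0.600 μM/s

α = 1 + [I]/Ki = 1 + 0.316/0.130 = 3.431.
For a competitive inhibitor, Vmax is unchanged and the apparent Km becomes α·Km: Km,app = 0.916 nM, Vmax,app = 9.63 μM/s.
v = Vmax,app·[S]/(Km,app + [S]) = 9.63 × 0.0609/(0.916 + 0.0609) = 0.600 μM/s.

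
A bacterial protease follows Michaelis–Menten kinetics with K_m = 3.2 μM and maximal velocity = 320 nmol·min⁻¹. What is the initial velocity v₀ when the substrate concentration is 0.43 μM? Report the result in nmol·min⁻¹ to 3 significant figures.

37.9 nmol·min⁻¹

v = Vmax·[S]/(Km + [S]) = 320 × 0.43 / (3.2 + 0.43)
  = 137.6 / 3.630 = 37.9 nmol·min⁻¹.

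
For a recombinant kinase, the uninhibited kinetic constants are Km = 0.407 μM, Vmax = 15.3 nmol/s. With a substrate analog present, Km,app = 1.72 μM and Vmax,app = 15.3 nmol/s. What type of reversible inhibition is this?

competitive

Km increases (0.407 → 1.72 μM) while Vmax is unchanged — the hallmark of competitive inhibition.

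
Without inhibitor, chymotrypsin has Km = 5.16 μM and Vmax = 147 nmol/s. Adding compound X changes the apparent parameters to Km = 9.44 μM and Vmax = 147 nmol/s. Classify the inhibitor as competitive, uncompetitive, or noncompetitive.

competitive

Km increases (5.16 → 9.44 μM) while Vmax is unchanged — the hallmark of competitive inhibition.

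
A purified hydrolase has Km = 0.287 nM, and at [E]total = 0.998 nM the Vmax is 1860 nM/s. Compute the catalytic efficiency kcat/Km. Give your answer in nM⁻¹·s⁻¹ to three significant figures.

6490 nM⁻¹·s⁻¹

kcat = Vmax/[E]total = 1860/0.998 = 1860 s⁻¹.
kcat/Km = 1860/0.287 = 6490 nM⁻¹·s⁻¹.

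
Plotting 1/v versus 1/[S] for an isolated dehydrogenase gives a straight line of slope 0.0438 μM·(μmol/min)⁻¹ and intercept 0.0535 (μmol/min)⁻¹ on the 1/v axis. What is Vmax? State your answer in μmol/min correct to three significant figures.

The y-intercept of a Lineweaver–Burk plot equals 1/Vmax, so Vmax = 1/0.0535 = 18.7 μmol/min.

18.7 μmol/min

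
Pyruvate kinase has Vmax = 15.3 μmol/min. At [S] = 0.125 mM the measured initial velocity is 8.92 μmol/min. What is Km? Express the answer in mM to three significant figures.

0.0894 mM

From v = Vmax[S]/(Km+[S]), Km = [S](Vmax − v)/v.
Km = 0.125 × (15.3 − 8.92) / 8.92 = 0.7975/8.92 = 0.0894 mM.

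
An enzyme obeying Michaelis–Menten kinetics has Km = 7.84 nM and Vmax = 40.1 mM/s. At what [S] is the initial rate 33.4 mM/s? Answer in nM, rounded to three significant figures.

Rearranging v = Vmax[S]/(Km+[S]) gives [S] = Km·v/(Vmax − v).
[S] = 7.84 × 33.4 / (40.1 − 33.4) = 261.9/6.700 = 39.1 nM.

39.1 nM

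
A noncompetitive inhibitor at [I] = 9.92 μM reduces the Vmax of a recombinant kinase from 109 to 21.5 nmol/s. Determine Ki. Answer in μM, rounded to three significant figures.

Noncompetitive: Vmax,app = Vmax/α with α = 1 + [I]/Ki.
α = Vmax/Vmax,app = 109/21.5 = 5.070.
Since α = 1 + [I]/Ki, [I]/Ki = 5.070 − 1 = 4.070 and Ki = 9.92/4.070 = 2.44 μM.

2.44 μM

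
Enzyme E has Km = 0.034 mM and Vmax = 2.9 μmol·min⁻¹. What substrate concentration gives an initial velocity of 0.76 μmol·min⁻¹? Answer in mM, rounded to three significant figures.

Rearranging v = Vmax[S]/(Km+[S]) gives [S] = Km·v/(Vmax − v).
[S] = 0.034 × 0.76 / (2.9 − 0.76) = 0.02584/2.140 = 0.0121 mM.

0.0121 mM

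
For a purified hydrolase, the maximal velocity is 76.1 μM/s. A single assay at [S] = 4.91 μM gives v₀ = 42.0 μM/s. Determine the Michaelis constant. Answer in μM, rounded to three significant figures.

v/Vmax = 42.0/76.1 = 0.5519 = [S]/(Km+[S]).
So Km + [S] = [S]/0.5519 = 8.896 μM, giving Km = 8.896 − 4.91 = 3.99 μM.

3.99 μM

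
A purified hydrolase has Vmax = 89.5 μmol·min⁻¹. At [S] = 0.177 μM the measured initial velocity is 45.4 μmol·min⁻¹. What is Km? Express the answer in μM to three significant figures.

From v = Vmax[S]/(Km+[S]), Km = [S](Vmax − v)/v.
Km = 0.177 × (89.5 − 45.4) / 45.4 = 7.806/45.4 = 0.172 μM.

0.172 μM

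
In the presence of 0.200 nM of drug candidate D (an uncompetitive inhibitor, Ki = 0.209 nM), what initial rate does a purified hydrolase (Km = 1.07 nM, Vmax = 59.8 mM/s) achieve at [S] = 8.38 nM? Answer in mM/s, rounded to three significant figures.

28.7 mM/s

With α = 1 + [I]/Ki = 1 + 0.200/0.209 = 1.957, the uncompetitive rate law is v = (Vmax/α)·[S] / (Km/α + [S]).
v = (59.8/1.957)×8.38 / (1.07/1.957 + 8.38) = 256.1/8.927 = 28.7 mM/s.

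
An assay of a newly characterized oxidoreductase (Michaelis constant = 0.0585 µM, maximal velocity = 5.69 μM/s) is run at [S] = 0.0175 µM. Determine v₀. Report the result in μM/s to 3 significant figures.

v = Vmax·[S]/(Km + [S]) = 5.69 × 0.0175 / (0.0585 + 0.0175)
  = 0.09958 / 0.07600 = 1.31 μM/s.

1.31 μM/s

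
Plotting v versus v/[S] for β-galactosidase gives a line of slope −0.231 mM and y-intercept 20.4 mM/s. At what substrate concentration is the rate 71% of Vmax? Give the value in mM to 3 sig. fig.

The Eadie–Hofstee slope gives Km = 0.231 mM (slope = −Km).
v/Vmax = [S]/(Km+[S]) = 0.71 ⇒ [S] = Km·0.71/(1−0.71) = 0.231 × 2.448 = 0.566 mM.

0.566 mM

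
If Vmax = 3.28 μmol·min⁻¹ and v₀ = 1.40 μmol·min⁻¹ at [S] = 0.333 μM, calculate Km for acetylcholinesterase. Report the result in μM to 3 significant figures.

v/Vmax = 1.40/3.28 = 0.4268 = [S]/(Km+[S]).
So Km + [S] = [S]/0.4268 = 0.7802 μM, giving Km = 0.7802 − 0.333 = 0.447 μM.

0.447 μM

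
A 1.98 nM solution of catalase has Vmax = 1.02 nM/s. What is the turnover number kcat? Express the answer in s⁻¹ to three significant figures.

0.515 s⁻¹

kcat = Vmax/[E]total = 1.02 nM/s / 1.98 nM = 0.515 s⁻¹.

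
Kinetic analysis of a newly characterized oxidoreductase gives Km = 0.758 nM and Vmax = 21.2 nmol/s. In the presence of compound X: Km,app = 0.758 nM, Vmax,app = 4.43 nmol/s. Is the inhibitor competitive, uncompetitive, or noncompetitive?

noncompetitive

Vmax decreases (21.2 → 4.43 nmol/s) while Km is unchanged — pure noncompetitive inhibition.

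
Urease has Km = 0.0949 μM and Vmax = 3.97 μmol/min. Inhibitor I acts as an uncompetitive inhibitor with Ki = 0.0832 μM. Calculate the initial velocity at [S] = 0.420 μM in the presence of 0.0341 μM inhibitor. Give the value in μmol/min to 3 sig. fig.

2.43 μmol/min

α = 1 + [I]/Ki = 1 + 0.0341/0.0832 = 1.410.
For an uncompetitive inhibitor, both parameters are divided by α, giving Vmax/α and Km/α: Km,app = 0.0673 μM, Vmax,app = 2.82 μmol/min.
v = Vmax,app·[S]/(Km,app + [S]) = 2.82 × 0.420/(0.0673 + 0.420) = 2.43 μmol/min.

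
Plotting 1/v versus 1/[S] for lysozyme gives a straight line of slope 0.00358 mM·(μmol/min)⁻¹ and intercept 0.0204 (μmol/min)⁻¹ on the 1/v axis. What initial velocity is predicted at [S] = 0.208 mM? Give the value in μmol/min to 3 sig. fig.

The y-intercept is 1/Vmax, so Vmax = 1/0.0204 = 49.0 μmol/min.
The slope is Km/Vmax, so Km = 0.00358 × 49.0 = 0.175 mM.
Then v = 49.0 × 0.208/(0.175 + 0.208) = 26.6 μmol/min.

26.6 μmol/min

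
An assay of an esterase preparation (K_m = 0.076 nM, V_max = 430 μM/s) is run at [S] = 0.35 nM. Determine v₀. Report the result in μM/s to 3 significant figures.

353 μM/s

v = Vmax·[S]/(Km + [S]) = 430 × 0.35 / (0.076 + 0.35)
  = 150.5 / 0.4260 = 353 μM/s.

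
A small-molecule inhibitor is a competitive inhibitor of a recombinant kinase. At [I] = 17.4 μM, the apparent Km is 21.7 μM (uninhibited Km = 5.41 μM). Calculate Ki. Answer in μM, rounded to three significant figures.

Competitive: Km,app = α·Km with α = 1 + [I]/Ki.
α = Km,app/Km = 21.7/5.41 = 4.011.
Since α = 1 + [I]/Ki, [I]/Ki = 4.011 − 1 = 3.011 and Ki = 17.4/3.011 = 5.78 μM.

5.78 μM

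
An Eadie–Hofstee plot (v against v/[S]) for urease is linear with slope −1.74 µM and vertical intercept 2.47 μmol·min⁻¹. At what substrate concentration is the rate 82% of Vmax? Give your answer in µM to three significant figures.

The Eadie–Hofstee slope gives Km = 1.74 µM (slope = −Km).
v/Vmax = [S]/(Km+[S]) = 0.82 ⇒ [S] = Km·0.82/(1−0.82) = 1.74 × 4.556 = 7.93 µM.

7.93 µM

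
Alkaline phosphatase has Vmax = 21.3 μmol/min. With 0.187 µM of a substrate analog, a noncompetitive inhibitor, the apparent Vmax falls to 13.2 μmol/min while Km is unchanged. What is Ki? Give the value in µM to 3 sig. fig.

0.305 µM

Noncompetitive: Vmax,app = Vmax/α with α = 1 + [I]/Ki.
α = Vmax/Vmax,app = 21.3/13.2 = 1.614.
Since α = 1 + [I]/Ki, [I]/Ki = 1.614 − 1 = 0.6136 and Ki = 0.187/0.6136 = 0.305 µM.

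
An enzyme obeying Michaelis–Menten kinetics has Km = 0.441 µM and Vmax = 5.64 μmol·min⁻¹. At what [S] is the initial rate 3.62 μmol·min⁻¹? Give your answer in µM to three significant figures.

Rearranging v = Vmax[S]/(Km+[S]) gives [S] = Km·v/(Vmax − v).
[S] = 0.441 × 3.62 / (5.64 − 3.62) = 1.596/2.020 = 0.790 µM.

0.790 µM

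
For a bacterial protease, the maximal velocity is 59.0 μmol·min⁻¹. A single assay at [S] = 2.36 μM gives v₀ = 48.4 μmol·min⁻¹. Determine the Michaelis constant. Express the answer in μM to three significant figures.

0.517 μM

v/Vmax = 48.4/59.0 = 0.8203 = [S]/(Km+[S]).
So Km + [S] = [S]/0.8203 = 2.877 μM, giving Km = 2.877 − 2.36 = 0.517 μM.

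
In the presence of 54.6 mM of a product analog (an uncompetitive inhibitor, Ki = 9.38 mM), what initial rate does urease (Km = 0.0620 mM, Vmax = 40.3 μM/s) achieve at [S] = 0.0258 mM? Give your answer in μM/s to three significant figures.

4.37 μM/s

α = 1 + [I]/Ki = 1 + 54.6/9.38 = 6.821.
For an uncompetitive inhibitor, both parameters are divided by α, giving Vmax/α and Km/α: Km,app = 0.00909 mM, Vmax,app = 5.91 μM/s.
v = Vmax,app·[S]/(Km,app + [S]) = 5.91 × 0.0258/(0.00909 + 0.0258) = 4.37 μM/s.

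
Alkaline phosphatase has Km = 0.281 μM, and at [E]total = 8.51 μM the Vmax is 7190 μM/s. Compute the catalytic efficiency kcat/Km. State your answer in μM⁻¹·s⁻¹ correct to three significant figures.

kcat = Vmax/[E]total = 7190/8.51 = 845 s⁻¹.
kcat/Km = 845/0.281 = 3010 μM⁻¹·s⁻¹.

3010 μM⁻¹·s⁻¹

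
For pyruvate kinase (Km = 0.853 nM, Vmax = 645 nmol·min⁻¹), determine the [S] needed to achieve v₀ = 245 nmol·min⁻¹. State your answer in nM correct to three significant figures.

The required fractional saturation is v/Vmax = 245/645 = 0.3798.
Then [S]/(Km+[S]) = 0.3798 ⇒ [S] = 0.853 × 0.3798/(1 − 0.3798) = 0.522 nM.

0.522 nM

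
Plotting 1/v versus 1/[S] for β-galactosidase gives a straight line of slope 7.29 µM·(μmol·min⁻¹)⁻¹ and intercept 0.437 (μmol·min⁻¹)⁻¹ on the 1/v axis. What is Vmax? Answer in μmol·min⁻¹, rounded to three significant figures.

2.29 μmol·min⁻¹

The y-intercept of a Lineweaver–Burk plot equals 1/Vmax, so Vmax = 1/0.437 = 2.29 μmol·min⁻¹.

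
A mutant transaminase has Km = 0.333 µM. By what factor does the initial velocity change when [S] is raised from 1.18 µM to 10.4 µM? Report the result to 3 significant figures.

The fractional saturations are [S]/(Km+[S]) = 1.18/1.513 = 0.7799 and 10.4/10.73 = 0.9690.
v₂/v₁ is just their ratio: 0.9690/0.7799 = 1.24.

1.24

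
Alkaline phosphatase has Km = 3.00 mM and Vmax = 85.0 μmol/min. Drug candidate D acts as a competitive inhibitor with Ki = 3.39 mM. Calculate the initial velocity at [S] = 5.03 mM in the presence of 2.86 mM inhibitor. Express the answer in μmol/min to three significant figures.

40.5 μmol/min

α = 1 + [I]/Ki = 1 + 2.86/3.39 = 1.844.
For a competitive inhibitor, Vmax is unchanged and the apparent Km becomes α·Km: Km,app = 5.53 mM, Vmax,app = 85.0 μmol/min.
v = Vmax,app·[S]/(Km,app + [S]) = 85.0 × 5.03/(5.53 + 5.03) = 40.5 μmol/min.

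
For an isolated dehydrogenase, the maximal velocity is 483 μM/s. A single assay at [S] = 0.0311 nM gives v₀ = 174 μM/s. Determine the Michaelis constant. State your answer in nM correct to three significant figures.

v/Vmax = 174/483 = 0.3602 = [S]/(Km+[S]).
So Km + [S] = [S]/0.3602 = 0.08633 nM, giving Km = 0.08633 − 0.0311 = 0.0552 nM.

0.0552 nM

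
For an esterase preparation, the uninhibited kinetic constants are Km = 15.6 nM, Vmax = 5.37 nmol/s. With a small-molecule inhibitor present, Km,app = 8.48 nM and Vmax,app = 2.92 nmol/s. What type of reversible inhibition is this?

Both Km and Vmax decrease by the same factor (~1.84-fold) — characteristic of uncompetitive inhibition.

uncompetitive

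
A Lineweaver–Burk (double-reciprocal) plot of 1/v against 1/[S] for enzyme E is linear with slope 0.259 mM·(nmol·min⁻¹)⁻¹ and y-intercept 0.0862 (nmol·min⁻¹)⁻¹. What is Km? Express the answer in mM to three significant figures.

3.00 mM

y-intercept = 1/Vmax ⇒ Vmax = 11.6 nmol·min⁻¹; slope = Km/Vmax ⇒ Km = slope × Vmax.
Km = 0.259 × 11.6 = 3.00 mM.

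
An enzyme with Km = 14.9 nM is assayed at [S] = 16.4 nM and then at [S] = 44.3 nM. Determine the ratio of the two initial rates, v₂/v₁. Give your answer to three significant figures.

1.43

Since Vmax cancels, v₂/v₁ = [S]₂(Km+[S]₁) / [S]₁(Km+[S]₂).
= 44.3×(14.9+16.4) / (16.4×(14.9+44.3)) = 1387/970.9 = 1.43.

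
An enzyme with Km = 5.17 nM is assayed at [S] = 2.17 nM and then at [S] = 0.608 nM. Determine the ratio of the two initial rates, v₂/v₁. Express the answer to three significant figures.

The fractional saturations are [S]/(Km+[S]) = 2.17/7.340 = 0.2956 and 0.608/5.778 = 0.1052.
v₂/v₁ is just their ratio: 0.1052/0.2956 = 0.356.

0.356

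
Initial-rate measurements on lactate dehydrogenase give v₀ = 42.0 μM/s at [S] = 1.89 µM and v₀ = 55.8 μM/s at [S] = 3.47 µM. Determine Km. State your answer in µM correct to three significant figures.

In reciprocal form, 1/v = (Km/Vmax)·(1/[S]) + 1/Vmax. The two points give (1/[S], 1/v) = (0.5291, 0.02381) and (0.2882, 0.01792).
Slope = (0.02381 − 0.01792)/(0.5291 − 0.2882) = 0.02444; intercept = 0.02381 − 0.02444×0.5291 = 0.01088.
Vmax = 1/intercept = 91.9 μM/s; Km = slope × Vmax = 0.02444 × 91.9 = 2.25 µM.

2.25 µM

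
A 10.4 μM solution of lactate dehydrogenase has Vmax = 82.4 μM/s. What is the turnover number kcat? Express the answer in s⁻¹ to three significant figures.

kcat = Vmax/[E]total = 82.4 μM/s / 10.4 μM = 7.92 s⁻¹.

7.92 s⁻¹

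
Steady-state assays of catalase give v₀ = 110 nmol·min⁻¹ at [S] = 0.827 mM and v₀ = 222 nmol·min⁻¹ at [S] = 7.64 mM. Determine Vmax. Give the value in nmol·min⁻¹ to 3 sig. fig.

In reciprocal form, 1/v = (Km/Vmax)·(1/[S]) + 1/Vmax. The two points give (1/[S], 1/v) = (1.209, 0.009091) and (0.1309, 0.004505).
Slope = (0.009091 − 0.004505)/(1.209 − 0.1309) = 0.004253; intercept = 0.009091 − 0.004253×1.209 = 0.003948.
Vmax = 1/intercept = 253 nmol·min⁻¹; Km = slope × Vmax = 0.004253 × 253 = 1.08 mM.

253 nmol·min⁻¹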